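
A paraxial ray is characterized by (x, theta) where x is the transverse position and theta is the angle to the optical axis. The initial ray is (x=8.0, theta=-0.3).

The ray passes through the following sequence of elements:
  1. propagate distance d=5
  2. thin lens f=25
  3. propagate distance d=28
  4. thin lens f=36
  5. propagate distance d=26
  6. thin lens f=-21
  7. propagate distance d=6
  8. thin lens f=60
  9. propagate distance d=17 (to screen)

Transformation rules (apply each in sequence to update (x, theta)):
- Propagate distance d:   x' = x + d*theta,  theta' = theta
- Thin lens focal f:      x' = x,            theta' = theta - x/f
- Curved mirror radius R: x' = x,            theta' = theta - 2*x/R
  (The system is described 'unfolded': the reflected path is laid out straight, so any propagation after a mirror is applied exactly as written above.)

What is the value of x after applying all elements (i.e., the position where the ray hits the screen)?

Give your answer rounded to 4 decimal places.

Answer: -36.1131

Derivation:
Initial: x=8.0000 theta=-0.3000
After 1 (propagate distance d=5): x=6.5000 theta=-0.3000
After 2 (thin lens f=25): x=6.5000 theta=-0.5600
After 3 (propagate distance d=28): x=-9.1800 theta=-0.5600
After 4 (thin lens f=36): x=-9.1800 theta=-0.3050
After 5 (propagate distance d=26): x=-17.1100 theta=-0.3050
After 6 (thin lens f=-21): x=-17.1100 theta=-4703/4200 (≈-1.1198)
After 7 (propagate distance d=6): x=-834/35 (≈-23.8286) theta=-4703/4200 (≈-1.1198)
After 8 (thin lens f=60): x=-834/35 (≈-23.8286) theta=-607/840 (≈-0.7226)
After 9 (propagate distance d=17 (to screen)): x=-6067/168 (≈-36.1131) theta=-607/840 (≈-0.7226)
Rounded to 4 decimal places: x = -36.1131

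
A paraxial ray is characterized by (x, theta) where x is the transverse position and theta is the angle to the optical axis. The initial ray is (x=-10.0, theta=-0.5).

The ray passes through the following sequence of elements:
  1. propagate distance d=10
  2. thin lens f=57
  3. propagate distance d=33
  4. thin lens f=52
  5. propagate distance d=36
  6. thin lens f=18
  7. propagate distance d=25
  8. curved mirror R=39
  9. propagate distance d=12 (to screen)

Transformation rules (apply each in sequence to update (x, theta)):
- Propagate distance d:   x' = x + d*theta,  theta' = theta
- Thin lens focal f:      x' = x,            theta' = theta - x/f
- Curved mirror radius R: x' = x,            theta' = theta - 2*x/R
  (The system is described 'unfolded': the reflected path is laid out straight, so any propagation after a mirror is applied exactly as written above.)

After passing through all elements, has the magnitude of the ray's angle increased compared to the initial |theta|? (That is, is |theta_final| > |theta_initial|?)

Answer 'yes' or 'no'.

Answer: no

Derivation:
Initial: x=-10.0000 theta=-0.5000
After 1 (propagate distance d=10): x=-15.0000 theta=-0.5000
After 2 (thin lens f=57): x=-15.0000 theta=-9/38 (≈-0.2368)
After 3 (propagate distance d=33): x=-867/38 (≈-22.8158) theta=-9/38 (≈-0.2368)
After 4 (thin lens f=52): x=-867/38 (≈-22.8158) theta=21/104 (≈0.2019)
After 5 (propagate distance d=36): x=-3840/247 (≈-15.5466) theta=21/104 (≈0.2019)
After 6 (thin lens f=18): x=-3840/247 (≈-15.5466) theta=6317/5928 (≈1.0656)
After 7 (propagate distance d=25): x=65765/5928 (≈11.0940) theta=6317/5928 (≈1.0656)
After 8 (curved mirror R=39): x=65765/5928 (≈11.0940) theta=114833/231192 (≈0.4967)
After 9 (propagate distance d=12 (to screen)): x=1314277/77064 (≈17.0544) theta=114833/231192 (≈0.4967)
|theta_initial|=0.5000 |theta_final|=114833/231192 (≈0.4967) -> not increased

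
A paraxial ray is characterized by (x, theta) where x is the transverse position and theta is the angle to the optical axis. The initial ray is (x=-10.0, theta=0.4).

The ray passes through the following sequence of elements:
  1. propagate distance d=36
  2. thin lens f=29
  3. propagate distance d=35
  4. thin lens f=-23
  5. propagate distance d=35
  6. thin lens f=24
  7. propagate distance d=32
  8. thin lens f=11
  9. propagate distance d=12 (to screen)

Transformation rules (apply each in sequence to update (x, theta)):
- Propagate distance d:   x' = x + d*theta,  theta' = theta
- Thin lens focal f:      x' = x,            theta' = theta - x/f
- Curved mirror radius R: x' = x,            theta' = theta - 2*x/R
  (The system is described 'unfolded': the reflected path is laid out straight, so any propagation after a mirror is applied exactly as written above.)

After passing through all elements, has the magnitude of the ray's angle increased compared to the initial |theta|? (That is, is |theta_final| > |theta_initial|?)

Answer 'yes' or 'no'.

Answer: yes

Derivation:
Initial: x=-10.0000 theta=0.4000
After 1 (propagate distance d=36): x=4.4000 theta=0.4000
After 2 (thin lens f=29): x=4.4000 theta=36/145 (≈0.2483)
After 3 (propagate distance d=35): x=1898/145 (≈13.0897) theta=36/145 (≈0.2483)
After 4 (thin lens f=-23): x=1898/145 (≈13.0897) theta=94/115 (≈0.8174)
After 5 (propagate distance d=35): x=139064/3335 (≈41.6984) theta=94/115 (≈0.8174)
After 6 (thin lens f=24): x=139064/3335 (≈41.6984) theta=-1841/2001 (≈-0.9200)
After 7 (propagate distance d=32): x=122632/10005 (≈12.2571) theta=-1841/2001 (≈-0.9200)
After 8 (thin lens f=11): x=122632/10005 (≈12.2571) theta=-74629/36685 (≈-2.0343)
After 9 (propagate distance d=12 (to screen)): x=-1337692/110055 (≈-12.1548) theta=-74629/36685 (≈-2.0343)
|theta_initial|=0.4000 |theta_final|=74629/36685 (≈2.0343) -> increased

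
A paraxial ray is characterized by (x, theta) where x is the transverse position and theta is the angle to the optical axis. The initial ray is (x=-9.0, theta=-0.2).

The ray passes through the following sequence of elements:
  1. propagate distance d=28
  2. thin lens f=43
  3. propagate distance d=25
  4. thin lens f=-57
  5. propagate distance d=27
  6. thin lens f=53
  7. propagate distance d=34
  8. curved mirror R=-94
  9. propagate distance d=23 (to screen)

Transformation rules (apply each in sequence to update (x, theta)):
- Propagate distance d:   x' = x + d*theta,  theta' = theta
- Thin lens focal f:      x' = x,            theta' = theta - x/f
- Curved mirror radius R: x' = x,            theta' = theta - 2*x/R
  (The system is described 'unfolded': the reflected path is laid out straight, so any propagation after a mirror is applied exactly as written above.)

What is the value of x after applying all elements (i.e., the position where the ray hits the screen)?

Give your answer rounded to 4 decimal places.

Answer: -5.3403

Derivation:
Initial: x=-9.0000 theta=-0.2000
After 1 (propagate distance d=28): x=-14.6000 theta=-0.2000
After 2 (thin lens f=43): x=-14.6000 theta=6/43 (≈0.1395)
After 3 (propagate distance d=25): x=-2389/215 (≈-11.1116) theta=6/43 (≈0.1395)
After 4 (thin lens f=-57): x=-2389/215 (≈-11.1116) theta=-679/12255 (≈-0.0554)
After 5 (propagate distance d=27): x=-51502/4085 (≈-12.6076) theta=-679/12255 (≈-0.0554)
After 6 (thin lens f=53): x=-51502/4085 (≈-12.6076) theta=118519/649515 (≈0.1825)
After 7 (propagate distance d=34): x=-4159172/649515 (≈-6.4035) theta=118519/649515 (≈0.1825)
After 8 (curved mirror R=-94): x=-4159172/649515 (≈-6.4035) theta=470407/10175735 (≈0.0462)
After 9 (propagate distance d=23 (to screen)): x=-163023001/30527205 (≈-5.3403) theta=470407/10175735 (≈0.0462)
Rounded to 4 decimal places: x = -5.3403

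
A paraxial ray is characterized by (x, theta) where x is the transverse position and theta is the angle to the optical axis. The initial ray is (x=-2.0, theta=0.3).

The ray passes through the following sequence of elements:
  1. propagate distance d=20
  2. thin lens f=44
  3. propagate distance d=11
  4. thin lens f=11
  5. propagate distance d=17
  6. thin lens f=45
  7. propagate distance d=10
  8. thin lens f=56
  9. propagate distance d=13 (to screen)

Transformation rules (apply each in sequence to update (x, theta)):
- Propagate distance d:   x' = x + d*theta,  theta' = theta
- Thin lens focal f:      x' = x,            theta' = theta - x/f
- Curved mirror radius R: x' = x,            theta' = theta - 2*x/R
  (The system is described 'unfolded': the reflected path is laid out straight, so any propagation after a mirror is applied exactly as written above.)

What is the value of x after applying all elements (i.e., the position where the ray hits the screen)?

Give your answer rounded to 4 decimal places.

Answer: -7.4830

Derivation:
Initial: x=-2.0000 theta=0.3000
After 1 (propagate distance d=20): x=4.0000 theta=0.3000
After 2 (thin lens f=44): x=4.0000 theta=23/110 (≈0.2091)
After 3 (propagate distance d=11): x=6.3000 theta=23/110 (≈0.2091)
After 4 (thin lens f=11): x=6.3000 theta=-4/11 (≈-0.3636)
After 5 (propagate distance d=17): x=13/110 (≈0.1182) theta=-4/11 (≈-0.3636)
After 6 (thin lens f=45): x=13/110 (≈0.1182) theta=-1813/4950 (≈-0.3663)
After 7 (propagate distance d=10): x=-319/90 (≈-3.5444) theta=-1813/4950 (≈-0.3663)
After 8 (thin lens f=56): x=-319/90 (≈-3.5444) theta=-83983/277200 (≈-0.3030)
After 9 (propagate distance d=13 (to screen)): x=-691433/92400 (≈-7.4830) theta=-83983/277200 (≈-0.3030)
Rounded to 4 decimal places: x = -7.4830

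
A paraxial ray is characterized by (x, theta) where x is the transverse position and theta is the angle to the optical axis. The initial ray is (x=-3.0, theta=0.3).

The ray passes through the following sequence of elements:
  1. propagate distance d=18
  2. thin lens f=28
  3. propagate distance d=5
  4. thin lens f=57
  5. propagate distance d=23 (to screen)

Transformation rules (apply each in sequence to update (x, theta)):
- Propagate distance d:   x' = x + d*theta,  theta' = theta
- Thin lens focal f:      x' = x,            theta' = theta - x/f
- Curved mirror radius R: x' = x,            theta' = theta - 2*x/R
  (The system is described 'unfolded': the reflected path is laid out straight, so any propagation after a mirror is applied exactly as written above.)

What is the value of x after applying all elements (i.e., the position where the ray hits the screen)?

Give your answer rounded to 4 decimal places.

Answer: 6.9992

Derivation:
Initial: x=-3.0000 theta=0.3000
After 1 (propagate distance d=18): x=2.4000 theta=0.3000
After 2 (thin lens f=28): x=2.4000 theta=3/14 (≈0.2143)
After 3 (propagate distance d=5): x=243/70 (≈3.4714) theta=3/14 (≈0.2143)
After 4 (thin lens f=57): x=243/70 (≈3.4714) theta=102/665 (≈0.1534)
After 5 (propagate distance d=23 (to screen)): x=9309/1330 (≈6.9992) theta=102/665 (≈0.1534)
Rounded to 4 decimal places: x = 6.9992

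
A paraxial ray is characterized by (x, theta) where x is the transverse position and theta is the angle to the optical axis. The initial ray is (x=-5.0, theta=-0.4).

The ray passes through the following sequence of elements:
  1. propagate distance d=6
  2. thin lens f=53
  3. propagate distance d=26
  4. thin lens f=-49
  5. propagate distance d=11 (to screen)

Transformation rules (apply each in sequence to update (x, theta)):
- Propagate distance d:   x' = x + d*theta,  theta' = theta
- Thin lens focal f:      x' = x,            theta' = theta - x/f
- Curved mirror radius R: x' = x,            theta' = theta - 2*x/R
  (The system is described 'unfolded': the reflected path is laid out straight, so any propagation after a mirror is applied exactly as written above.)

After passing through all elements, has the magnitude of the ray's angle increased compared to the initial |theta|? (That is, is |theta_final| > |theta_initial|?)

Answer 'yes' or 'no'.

Answer: yes

Derivation:
Initial: x=-5.0000 theta=-0.4000
After 1 (propagate distance d=6): x=-7.4000 theta=-0.4000
After 2 (thin lens f=53): x=-7.4000 theta=-69/265 (≈-0.2604)
After 3 (propagate distance d=26): x=-751/53 (≈-14.1698) theta=-69/265 (≈-0.2604)
After 4 (thin lens f=-49): x=-751/53 (≈-14.1698) theta=-7136/12985 (≈-0.5496)
After 5 (propagate distance d=11 (to screen)): x=-262491/12985 (≈-20.2149) theta=-7136/12985 (≈-0.5496)
|theta_initial|=0.4000 |theta_final|=7136/12985 (≈0.5496) -> increased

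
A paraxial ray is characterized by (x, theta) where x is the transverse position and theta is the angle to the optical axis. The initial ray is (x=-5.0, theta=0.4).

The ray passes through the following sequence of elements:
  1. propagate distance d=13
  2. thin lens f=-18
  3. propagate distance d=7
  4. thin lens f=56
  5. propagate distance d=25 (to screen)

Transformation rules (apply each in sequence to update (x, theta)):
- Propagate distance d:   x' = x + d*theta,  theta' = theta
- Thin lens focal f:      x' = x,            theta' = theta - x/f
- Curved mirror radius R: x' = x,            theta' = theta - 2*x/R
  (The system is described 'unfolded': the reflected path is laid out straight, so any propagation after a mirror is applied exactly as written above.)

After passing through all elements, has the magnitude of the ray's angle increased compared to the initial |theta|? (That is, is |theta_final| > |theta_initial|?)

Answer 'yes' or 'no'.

Answer: no

Derivation:
Initial: x=-5.0000 theta=0.4000
After 1 (propagate distance d=13): x=0.2000 theta=0.4000
After 2 (thin lens f=-18): x=0.2000 theta=37/90 (≈0.4111)
After 3 (propagate distance d=7): x=277/90 (≈3.0778) theta=37/90 (≈0.4111)
After 4 (thin lens f=56): x=277/90 (≈3.0778) theta=359/1008 (≈0.3562)
After 5 (propagate distance d=25 (to screen)): x=20129/1680 (≈11.9815) theta=359/1008 (≈0.3562)
|theta_initial|=0.4000 |theta_final|=359/1008 (≈0.3562) -> not increased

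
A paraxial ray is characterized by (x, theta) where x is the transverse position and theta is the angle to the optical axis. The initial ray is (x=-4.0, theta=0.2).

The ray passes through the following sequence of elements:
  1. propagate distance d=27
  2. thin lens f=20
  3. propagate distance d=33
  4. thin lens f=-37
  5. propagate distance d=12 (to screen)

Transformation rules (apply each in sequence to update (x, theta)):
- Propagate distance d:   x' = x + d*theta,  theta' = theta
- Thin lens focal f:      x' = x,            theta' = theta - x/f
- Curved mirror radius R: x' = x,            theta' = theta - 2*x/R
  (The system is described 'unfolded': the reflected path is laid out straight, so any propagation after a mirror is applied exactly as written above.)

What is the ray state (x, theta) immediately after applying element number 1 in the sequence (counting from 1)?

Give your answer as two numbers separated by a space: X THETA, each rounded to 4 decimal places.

Initial: x=-4.0000 theta=0.2000
After 1 (propagate distance d=27): x=1.4000 theta=0.2000
Rounded to 4 decimal places: x = 1.4000, theta = 0.2000

Answer: 1.4000 0.2000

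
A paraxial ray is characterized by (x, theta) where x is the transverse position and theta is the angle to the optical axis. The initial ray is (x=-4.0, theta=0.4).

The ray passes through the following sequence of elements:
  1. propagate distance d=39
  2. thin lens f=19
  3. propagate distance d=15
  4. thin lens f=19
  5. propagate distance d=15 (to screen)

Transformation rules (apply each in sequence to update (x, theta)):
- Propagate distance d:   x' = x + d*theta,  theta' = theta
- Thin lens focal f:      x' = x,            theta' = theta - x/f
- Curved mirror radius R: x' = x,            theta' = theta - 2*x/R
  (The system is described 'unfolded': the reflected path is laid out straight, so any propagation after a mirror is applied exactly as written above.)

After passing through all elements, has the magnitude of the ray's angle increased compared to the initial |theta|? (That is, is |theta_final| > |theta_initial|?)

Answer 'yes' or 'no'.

Initial: x=-4.0000 theta=0.4000
After 1 (propagate distance d=39): x=11.6000 theta=0.4000
After 2 (thin lens f=19): x=11.6000 theta=-4/19 (≈-0.2105)
After 3 (propagate distance d=15): x=802/95 (≈8.4421) theta=-4/19 (≈-0.2105)
After 4 (thin lens f=19): x=802/95 (≈8.4421) theta=-1182/1805 (≈-0.6548)
After 5 (propagate distance d=15 (to screen)): x=-2492/1805 (≈-1.3806) theta=-1182/1805 (≈-0.6548)
|theta_initial|=0.4000 |theta_final|=1182/1805 (≈0.6548) -> increased

Answer: yes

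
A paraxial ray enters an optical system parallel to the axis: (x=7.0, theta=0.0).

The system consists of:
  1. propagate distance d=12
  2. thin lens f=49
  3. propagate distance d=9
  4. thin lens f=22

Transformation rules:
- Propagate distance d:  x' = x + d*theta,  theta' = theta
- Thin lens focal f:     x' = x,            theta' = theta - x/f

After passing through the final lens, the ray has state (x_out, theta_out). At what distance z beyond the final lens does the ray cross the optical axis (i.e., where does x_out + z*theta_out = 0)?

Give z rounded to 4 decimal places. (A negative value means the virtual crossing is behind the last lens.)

Initial: x=7.0000 theta=0.0000
After 1 (propagate distance d=12): x=7.0000 theta=0.0000
After 2 (thin lens f=49): x=7.0000 theta=-1/7 (≈-0.1429)
After 3 (propagate distance d=9): x=40/7 (≈5.7143) theta=-1/7 (≈-0.1429)
After 4 (thin lens f=22): x=40/7 (≈5.7143) theta=-31/77 (≈-0.4026)
z_focus = -x_out/theta_out = -(40/7)/(-31/77) = 440/31 ≈ 14.1935
Rounded to 4 decimal places: z = 14.1935

Answer: 14.1935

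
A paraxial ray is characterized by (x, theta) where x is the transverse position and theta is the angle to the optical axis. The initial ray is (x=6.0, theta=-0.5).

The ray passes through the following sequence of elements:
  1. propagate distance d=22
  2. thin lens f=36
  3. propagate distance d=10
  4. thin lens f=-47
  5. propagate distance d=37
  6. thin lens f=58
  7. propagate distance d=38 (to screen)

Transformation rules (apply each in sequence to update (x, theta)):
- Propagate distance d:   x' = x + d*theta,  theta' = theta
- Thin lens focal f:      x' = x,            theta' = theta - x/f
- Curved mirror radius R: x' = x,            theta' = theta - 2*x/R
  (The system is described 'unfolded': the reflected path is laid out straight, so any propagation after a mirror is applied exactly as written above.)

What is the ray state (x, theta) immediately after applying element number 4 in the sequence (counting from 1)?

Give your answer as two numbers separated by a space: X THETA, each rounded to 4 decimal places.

Initial: x=6.0000 theta=-0.5000
After 1 (propagate distance d=22): x=-5.0000 theta=-0.5000
After 2 (thin lens f=36): x=-5.0000 theta=-13/36 (≈-0.3611)
After 3 (propagate distance d=10): x=-155/18 (≈-8.6111) theta=-13/36 (≈-0.3611)
After 4 (thin lens f=-47): x=-155/18 (≈-8.6111) theta=-307/564 (≈-0.5443)
Rounded to 4 decimal places: x = -8.6111, theta = -0.5443

Answer: -8.6111 -0.5443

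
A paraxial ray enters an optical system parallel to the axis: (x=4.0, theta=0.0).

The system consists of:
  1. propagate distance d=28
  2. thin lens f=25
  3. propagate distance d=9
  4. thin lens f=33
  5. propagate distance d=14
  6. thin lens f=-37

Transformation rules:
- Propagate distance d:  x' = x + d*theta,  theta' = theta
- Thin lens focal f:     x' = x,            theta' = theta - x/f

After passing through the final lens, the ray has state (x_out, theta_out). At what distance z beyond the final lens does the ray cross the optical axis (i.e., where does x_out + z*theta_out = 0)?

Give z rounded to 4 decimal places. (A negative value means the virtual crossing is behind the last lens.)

Initial: x=4.0000 theta=0.0000
After 1 (propagate distance d=28): x=4.0000 theta=0.0000
After 2 (thin lens f=25): x=4.0000 theta=-0.1600
After 3 (propagate distance d=9): x=2.5600 theta=-0.1600
After 4 (thin lens f=33): x=2.5600 theta=-196/825 (≈-0.2376)
After 5 (propagate distance d=14): x=-632/825 (≈-0.7661) theta=-196/825 (≈-0.2376)
After 6 (thin lens f=-37): x=-632/825 (≈-0.7661) theta=-2628/10175 (≈-0.2583)
z_focus = -x_out/theta_out = -(-632/825)/(-2628/10175) = -5846/1971 ≈ -2.9660
Rounded to 4 decimal places: z = -2.9660

Answer: -2.9660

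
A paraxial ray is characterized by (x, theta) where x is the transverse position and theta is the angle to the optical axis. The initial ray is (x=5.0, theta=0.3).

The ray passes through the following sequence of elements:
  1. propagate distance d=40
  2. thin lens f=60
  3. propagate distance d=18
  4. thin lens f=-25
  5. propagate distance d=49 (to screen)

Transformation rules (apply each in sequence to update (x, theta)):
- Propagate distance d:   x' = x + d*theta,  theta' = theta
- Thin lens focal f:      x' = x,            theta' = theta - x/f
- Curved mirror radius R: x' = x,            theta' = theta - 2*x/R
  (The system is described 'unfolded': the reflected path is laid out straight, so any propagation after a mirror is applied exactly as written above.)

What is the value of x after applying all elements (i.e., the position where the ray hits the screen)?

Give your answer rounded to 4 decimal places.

Initial: x=5.0000 theta=0.3000
After 1 (propagate distance d=40): x=17.0000 theta=0.3000
After 2 (thin lens f=60): x=17.0000 theta=1/60 (≈0.0167)
After 3 (propagate distance d=18): x=17.3000 theta=1/60 (≈0.0167)
After 4 (thin lens f=-25): x=17.3000 theta=1063/1500 (≈0.7087)
After 5 (propagate distance d=49 (to screen)): x=78037/1500 (≈52.0247) theta=1063/1500 (≈0.7087)
Rounded to 4 decimal places: x = 52.0247

Answer: 52.0247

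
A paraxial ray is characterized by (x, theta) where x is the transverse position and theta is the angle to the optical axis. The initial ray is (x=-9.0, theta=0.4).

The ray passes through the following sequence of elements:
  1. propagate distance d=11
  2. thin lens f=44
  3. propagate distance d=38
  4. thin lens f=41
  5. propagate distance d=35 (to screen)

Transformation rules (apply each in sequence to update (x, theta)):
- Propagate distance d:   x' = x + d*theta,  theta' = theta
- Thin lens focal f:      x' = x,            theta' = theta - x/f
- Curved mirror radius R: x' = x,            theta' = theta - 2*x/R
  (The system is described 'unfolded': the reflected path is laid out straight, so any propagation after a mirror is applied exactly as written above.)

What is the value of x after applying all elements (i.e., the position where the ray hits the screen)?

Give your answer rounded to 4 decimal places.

Initial: x=-9.0000 theta=0.4000
After 1 (propagate distance d=11): x=-4.6000 theta=0.4000
After 2 (thin lens f=44): x=-4.6000 theta=111/220 (≈0.5045)
After 3 (propagate distance d=38): x=1603/110 (≈14.5727) theta=111/220 (≈0.5045)
After 4 (thin lens f=41): x=1603/110 (≈14.5727) theta=269/1804 (≈0.1491)
After 5 (propagate distance d=35 (to screen)): x=178521/9020 (≈19.7917) theta=269/1804 (≈0.1491)
Rounded to 4 decimal places: x = 19.7917

Answer: 19.7917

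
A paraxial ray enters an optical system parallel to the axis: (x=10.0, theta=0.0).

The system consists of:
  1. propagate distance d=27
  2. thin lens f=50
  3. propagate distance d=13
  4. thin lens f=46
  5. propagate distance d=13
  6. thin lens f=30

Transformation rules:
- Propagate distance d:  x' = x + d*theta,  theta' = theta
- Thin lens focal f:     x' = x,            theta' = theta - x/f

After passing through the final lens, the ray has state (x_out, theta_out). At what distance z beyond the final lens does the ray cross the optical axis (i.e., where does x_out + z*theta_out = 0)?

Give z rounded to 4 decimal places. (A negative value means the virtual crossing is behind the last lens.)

Answer: 6.0039

Derivation:
Initial: x=10.0000 theta=0.0000
After 1 (propagate distance d=27): x=10.0000 theta=0.0000
After 2 (thin lens f=50): x=10.0000 theta=-0.2000
After 3 (propagate distance d=13): x=7.4000 theta=-0.2000
After 4 (thin lens f=46): x=7.4000 theta=-83/230 (≈-0.3609)
After 5 (propagate distance d=13): x=623/230 (≈2.7087) theta=-83/230 (≈-0.3609)
After 6 (thin lens f=30): x=623/230 (≈2.7087) theta=-3113/6900 (≈-0.4512)
z_focus = -x_out/theta_out = -(623/230)/(-3113/6900) = 18690/3113 ≈ 6.0039
Rounded to 4 decimal places: z = 6.0039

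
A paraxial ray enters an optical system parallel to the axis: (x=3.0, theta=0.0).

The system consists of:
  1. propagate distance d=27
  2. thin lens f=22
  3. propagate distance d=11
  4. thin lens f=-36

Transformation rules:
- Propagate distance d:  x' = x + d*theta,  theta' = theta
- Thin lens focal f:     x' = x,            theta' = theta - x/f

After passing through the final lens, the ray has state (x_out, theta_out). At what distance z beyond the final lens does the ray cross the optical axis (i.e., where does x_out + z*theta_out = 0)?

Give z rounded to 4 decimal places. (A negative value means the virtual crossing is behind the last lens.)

Initial: x=3.0000 theta=0.0000
After 1 (propagate distance d=27): x=3.0000 theta=0.0000
After 2 (thin lens f=22): x=3.0000 theta=-3/22 (≈-0.1364)
After 3 (propagate distance d=11): x=1.5000 theta=-3/22 (≈-0.1364)
After 4 (thin lens f=-36): x=1.5000 theta=-25/264 (≈-0.0947)
z_focus = -x_out/theta_out = -(1.5000)/(-25/264) = 15.8400
Rounded to 4 decimal places: z = 15.8400

Answer: 15.8400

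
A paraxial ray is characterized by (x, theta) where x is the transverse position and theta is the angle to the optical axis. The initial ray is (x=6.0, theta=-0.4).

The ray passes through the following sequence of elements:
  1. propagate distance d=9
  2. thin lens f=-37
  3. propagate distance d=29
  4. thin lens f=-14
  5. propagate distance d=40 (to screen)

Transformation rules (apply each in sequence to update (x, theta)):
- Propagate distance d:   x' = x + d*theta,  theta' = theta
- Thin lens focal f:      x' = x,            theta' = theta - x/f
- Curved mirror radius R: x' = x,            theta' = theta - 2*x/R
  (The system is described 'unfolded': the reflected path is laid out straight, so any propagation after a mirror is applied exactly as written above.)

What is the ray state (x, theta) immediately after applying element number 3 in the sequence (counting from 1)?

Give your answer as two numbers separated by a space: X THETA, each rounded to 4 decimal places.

Answer: -7.3189 -0.3351

Derivation:
Initial: x=6.0000 theta=-0.4000
After 1 (propagate distance d=9): x=2.4000 theta=-0.4000
After 2 (thin lens f=-37): x=2.4000 theta=-62/185 (≈-0.3351)
After 3 (propagate distance d=29): x=-1354/185 (≈-7.3189) theta=-62/185 (≈-0.3351)
Rounded to 4 decimal places: x = -7.3189, theta = -0.3351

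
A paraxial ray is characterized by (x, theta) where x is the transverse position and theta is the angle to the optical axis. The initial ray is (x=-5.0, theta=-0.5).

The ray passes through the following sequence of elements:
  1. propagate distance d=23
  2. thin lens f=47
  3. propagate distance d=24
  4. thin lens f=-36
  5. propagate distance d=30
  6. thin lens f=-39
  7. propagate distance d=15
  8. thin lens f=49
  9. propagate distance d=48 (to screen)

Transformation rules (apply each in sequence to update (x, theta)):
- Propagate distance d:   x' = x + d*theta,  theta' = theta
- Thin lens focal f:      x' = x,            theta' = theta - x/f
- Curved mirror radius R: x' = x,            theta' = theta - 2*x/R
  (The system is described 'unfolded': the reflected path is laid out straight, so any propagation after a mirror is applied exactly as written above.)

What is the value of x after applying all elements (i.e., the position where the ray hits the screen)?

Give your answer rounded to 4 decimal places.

Answer: -86.0928

Derivation:
Initial: x=-5.0000 theta=-0.5000
After 1 (propagate distance d=23): x=-16.5000 theta=-0.5000
After 2 (thin lens f=47): x=-16.5000 theta=-7/47 (≈-0.1489)
After 3 (propagate distance d=24): x=-1887/94 (≈-20.0745) theta=-7/47 (≈-0.1489)
After 4 (thin lens f=-36): x=-1887/94 (≈-20.0745) theta=-797/1128 (≈-0.7066)
After 5 (propagate distance d=30): x=-7759/188 (≈-41.2713) theta=-797/1128 (≈-0.7066)
After 6 (thin lens f=-39): x=-7759/188 (≈-41.2713) theta=-25879/14664 (≈-1.7648)
After 7 (propagate distance d=15): x=-331129/4888 (≈-67.7432) theta=-25879/14664 (≈-1.7648)
After 8 (thin lens f=49): x=-331129/4888 (≈-67.7432) theta=-68671/179634 (≈-0.3823)
After 9 (propagate distance d=48 (to screen)): x=-20620265/239512 (≈-86.0928) theta=-68671/179634 (≈-0.3823)
Rounded to 4 decimal places: x = -86.0928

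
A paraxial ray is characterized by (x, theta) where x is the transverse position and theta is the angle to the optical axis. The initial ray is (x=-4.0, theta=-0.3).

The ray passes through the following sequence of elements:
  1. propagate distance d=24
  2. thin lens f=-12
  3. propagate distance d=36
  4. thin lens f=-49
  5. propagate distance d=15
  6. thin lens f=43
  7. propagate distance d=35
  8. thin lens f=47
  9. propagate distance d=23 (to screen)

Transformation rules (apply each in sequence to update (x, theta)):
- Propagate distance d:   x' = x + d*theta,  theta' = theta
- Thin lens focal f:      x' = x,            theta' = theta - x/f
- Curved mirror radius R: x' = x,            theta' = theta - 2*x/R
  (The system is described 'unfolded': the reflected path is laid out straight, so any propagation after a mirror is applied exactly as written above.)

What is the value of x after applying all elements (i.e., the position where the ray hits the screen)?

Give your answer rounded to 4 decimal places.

Initial: x=-4.0000 theta=-0.3000
After 1 (propagate distance d=24): x=-11.2000 theta=-0.3000
After 2 (thin lens f=-12): x=-11.2000 theta=-37/30 (≈-1.2333)
After 3 (propagate distance d=36): x=-55.6000 theta=-37/30 (≈-1.2333)
After 4 (thin lens f=-49): x=-55.6000 theta=-3481/1470 (≈-2.3680)
After 5 (propagate distance d=15): x=-44649/490 (≈-91.1204) theta=-3481/1470 (≈-2.3680)
After 6 (thin lens f=43): x=-44649/490 (≈-91.1204) theta=-1124/4515 (≈-0.2489)
After 7 (propagate distance d=35): x=-6310481/63210 (≈-99.8336) theta=-1124/4515 (≈-0.2489)
After 8 (thin lens f=47): x=-6310481/63210 (≈-99.8336) theta=1856963/990290 (≈1.8752)
After 9 (propagate distance d=23 (to screen)): x=-16846216/297087 (≈-56.7047) theta=1856963/990290 (≈1.8752)
Rounded to 4 decimal places: x = -56.7047

Answer: -56.7047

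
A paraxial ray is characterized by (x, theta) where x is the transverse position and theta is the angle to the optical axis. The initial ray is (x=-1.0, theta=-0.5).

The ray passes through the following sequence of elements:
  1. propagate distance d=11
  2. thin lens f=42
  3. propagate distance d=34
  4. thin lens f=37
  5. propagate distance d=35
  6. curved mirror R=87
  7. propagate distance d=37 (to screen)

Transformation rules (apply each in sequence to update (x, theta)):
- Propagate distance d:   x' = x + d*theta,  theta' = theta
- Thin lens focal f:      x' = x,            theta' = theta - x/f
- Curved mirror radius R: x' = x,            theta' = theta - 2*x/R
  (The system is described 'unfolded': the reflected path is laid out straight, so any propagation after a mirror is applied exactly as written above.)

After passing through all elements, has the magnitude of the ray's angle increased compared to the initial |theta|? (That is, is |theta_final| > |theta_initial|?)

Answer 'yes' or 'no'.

Answer: no

Derivation:
Initial: x=-1.0000 theta=-0.5000
After 1 (propagate distance d=11): x=-6.5000 theta=-0.5000
After 2 (thin lens f=42): x=-6.5000 theta=-29/84 (≈-0.3452)
After 3 (propagate distance d=34): x=-383/21 (≈-18.2381) theta=-29/84 (≈-0.3452)
After 4 (thin lens f=37): x=-383/21 (≈-18.2381) theta=153/1036 (≈0.1477)
After 5 (propagate distance d=35): x=-40619/3108 (≈-13.0692) theta=153/1036 (≈0.1477)
After 6 (curved mirror R=87): x=-40619/3108 (≈-13.0692) theta=121171/270396 (≈0.4481)
After 7 (propagate distance d=37 (to screen)): x=474737/135198 (≈3.5114) theta=121171/270396 (≈0.4481)
|theta_initial|=0.5000 |theta_final|=121171/270396 (≈0.4481) -> not increased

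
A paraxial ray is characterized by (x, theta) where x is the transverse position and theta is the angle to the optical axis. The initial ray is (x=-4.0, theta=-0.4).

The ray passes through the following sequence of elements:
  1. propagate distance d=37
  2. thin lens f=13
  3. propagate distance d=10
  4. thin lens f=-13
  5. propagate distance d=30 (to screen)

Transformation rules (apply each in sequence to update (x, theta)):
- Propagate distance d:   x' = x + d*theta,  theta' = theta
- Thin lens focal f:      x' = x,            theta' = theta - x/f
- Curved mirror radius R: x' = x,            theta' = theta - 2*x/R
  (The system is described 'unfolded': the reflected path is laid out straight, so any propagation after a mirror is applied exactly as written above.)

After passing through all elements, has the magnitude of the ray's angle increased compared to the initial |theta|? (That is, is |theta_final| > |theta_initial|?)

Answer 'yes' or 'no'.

Answer: yes

Derivation:
Initial: x=-4.0000 theta=-0.4000
After 1 (propagate distance d=37): x=-18.8000 theta=-0.4000
After 2 (thin lens f=13): x=-18.8000 theta=68/65 (≈1.0462)
After 3 (propagate distance d=10): x=-542/65 (≈-8.3385) theta=68/65 (≈1.0462)
After 4 (thin lens f=-13): x=-542/65 (≈-8.3385) theta=342/845 (≈0.4047)
After 5 (propagate distance d=30 (to screen)): x=3214/845 (≈3.8036) theta=342/845 (≈0.4047)
|theta_initial|=0.4000 |theta_final|=342/845 (≈0.4047) -> increased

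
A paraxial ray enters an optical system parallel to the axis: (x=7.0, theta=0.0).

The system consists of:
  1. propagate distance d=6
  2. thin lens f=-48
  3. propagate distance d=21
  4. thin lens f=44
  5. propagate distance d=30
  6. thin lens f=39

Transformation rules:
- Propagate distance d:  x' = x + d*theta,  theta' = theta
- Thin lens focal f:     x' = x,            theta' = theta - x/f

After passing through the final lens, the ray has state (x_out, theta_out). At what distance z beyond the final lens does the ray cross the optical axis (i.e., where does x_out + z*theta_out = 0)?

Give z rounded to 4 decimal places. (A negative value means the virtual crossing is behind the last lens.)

Answer: 27.3395

Derivation:
Initial: x=7.0000 theta=0.0000
After 1 (propagate distance d=6): x=7.0000 theta=0.0000
After 2 (thin lens f=-48): x=7.0000 theta=7/48 (≈0.1458)
After 3 (propagate distance d=21): x=10.0625 theta=7/48 (≈0.1458)
After 4 (thin lens f=44): x=10.0625 theta=-175/2112 (≈-0.0829)
After 5 (propagate distance d=30): x=2667/352 (≈7.5767) theta=-175/2112 (≈-0.0829)
After 6 (thin lens f=39): x=2667/352 (≈7.5767) theta=-7609/27456 (≈-0.2771)
z_focus = -x_out/theta_out = -(2667/352)/(-7609/27456) = 29718/1087 ≈ 27.3395
Rounded to 4 decimal places: z = 27.3395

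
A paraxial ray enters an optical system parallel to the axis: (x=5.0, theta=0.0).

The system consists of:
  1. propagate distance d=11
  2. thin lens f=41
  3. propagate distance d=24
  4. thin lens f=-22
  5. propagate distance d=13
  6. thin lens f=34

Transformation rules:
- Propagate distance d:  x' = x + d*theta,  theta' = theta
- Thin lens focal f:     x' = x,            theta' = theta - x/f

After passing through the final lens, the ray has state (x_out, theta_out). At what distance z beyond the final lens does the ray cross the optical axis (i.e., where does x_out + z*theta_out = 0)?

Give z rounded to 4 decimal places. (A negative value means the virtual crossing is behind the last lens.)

Initial: x=5.0000 theta=0.0000
After 1 (propagate distance d=11): x=5.0000 theta=0.0000
After 2 (thin lens f=41): x=5.0000 theta=-5/41 (≈-0.1220)
After 3 (propagate distance d=24): x=85/41 (≈2.0732) theta=-5/41 (≈-0.1220)
After 4 (thin lens f=-22): x=85/41 (≈2.0732) theta=-25/902 (≈-0.0277)
After 5 (propagate distance d=13): x=1545/902 (≈1.7129) theta=-25/902 (≈-0.0277)
After 6 (thin lens f=34): x=1545/902 (≈1.7129) theta=-2395/30668 (≈-0.0781)
z_focus = -x_out/theta_out = -(1545/902)/(-2395/30668) = 10506/479 ≈ 21.9332
Rounded to 4 decimal places: z = 21.9332

Answer: 21.9332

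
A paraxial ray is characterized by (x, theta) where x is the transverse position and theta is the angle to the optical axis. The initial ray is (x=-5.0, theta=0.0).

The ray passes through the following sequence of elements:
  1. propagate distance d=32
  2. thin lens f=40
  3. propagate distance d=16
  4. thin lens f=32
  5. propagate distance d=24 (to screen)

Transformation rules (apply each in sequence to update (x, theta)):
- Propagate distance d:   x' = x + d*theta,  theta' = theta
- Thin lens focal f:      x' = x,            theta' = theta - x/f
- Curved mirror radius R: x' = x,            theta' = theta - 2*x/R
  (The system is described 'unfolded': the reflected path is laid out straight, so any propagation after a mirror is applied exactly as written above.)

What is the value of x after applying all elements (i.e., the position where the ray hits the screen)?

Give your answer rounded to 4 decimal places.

Initial: x=-5.0000 theta=0.0000
After 1 (propagate distance d=32): x=-5.0000 theta=0.0000
After 2 (thin lens f=40): x=-5.0000 theta=0.1250
After 3 (propagate distance d=16): x=-3.0000 theta=0.1250
After 4 (thin lens f=32): x=-3.0000 theta=7/32 (≈0.2188)
After 5 (propagate distance d=24 (to screen)): x=2.2500 theta=7/32 (≈0.2188)
Rounded to 4 decimal places: x = 2.2500

Answer: 2.2500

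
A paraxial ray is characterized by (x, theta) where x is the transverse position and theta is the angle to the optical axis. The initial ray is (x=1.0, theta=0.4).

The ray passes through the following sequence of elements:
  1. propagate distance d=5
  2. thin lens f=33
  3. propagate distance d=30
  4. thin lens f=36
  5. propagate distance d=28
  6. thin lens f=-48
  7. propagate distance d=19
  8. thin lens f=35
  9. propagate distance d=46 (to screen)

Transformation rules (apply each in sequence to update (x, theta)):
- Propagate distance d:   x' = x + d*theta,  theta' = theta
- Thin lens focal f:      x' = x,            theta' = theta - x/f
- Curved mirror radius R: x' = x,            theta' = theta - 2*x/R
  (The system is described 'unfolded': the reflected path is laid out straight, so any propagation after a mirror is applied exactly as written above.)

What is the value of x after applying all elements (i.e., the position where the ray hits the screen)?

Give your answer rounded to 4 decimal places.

Initial: x=1.0000 theta=0.4000
After 1 (propagate distance d=5): x=3.0000 theta=0.4000
After 2 (thin lens f=33): x=3.0000 theta=17/55 (≈0.3091)
After 3 (propagate distance d=30): x=135/11 (≈12.2727) theta=17/55 (≈0.3091)
After 4 (thin lens f=36): x=135/11 (≈12.2727) theta=-7/220 (≈-0.0318)
After 5 (propagate distance d=28): x=626/55 (≈11.3818) theta=-7/220 (≈-0.0318)
After 6 (thin lens f=-48): x=626/55 (≈11.3818) theta=271/1320 (≈0.2053)
After 7 (propagate distance d=19): x=20173/1320 (≈15.2826) theta=271/1320 (≈0.2053)
After 8 (thin lens f=35): x=20173/1320 (≈15.2826) theta=-1336/5775 (≈-0.2313)
After 9 (propagate distance d=46 (to screen)): x=71469/15400 (≈4.6408) theta=-1336/5775 (≈-0.2313)
Rounded to 4 decimal places: x = 4.6408

Answer: 4.6408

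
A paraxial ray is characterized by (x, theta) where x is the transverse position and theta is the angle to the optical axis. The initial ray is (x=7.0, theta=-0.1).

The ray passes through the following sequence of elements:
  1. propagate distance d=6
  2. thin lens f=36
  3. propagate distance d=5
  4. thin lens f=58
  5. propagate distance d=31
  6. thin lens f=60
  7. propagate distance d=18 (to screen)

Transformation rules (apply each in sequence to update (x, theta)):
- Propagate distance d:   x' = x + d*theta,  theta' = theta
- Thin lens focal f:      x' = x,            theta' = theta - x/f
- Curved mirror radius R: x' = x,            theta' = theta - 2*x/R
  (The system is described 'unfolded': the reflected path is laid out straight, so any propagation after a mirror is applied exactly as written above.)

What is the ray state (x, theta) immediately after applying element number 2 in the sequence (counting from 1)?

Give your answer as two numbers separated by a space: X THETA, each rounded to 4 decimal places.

Answer: 6.4000 -0.2778

Derivation:
Initial: x=7.0000 theta=-0.1000
After 1 (propagate distance d=6): x=6.4000 theta=-0.1000
After 2 (thin lens f=36): x=6.4000 theta=-5/18 (≈-0.2778)
Rounded to 4 decimal places: x = 6.4000, theta = -0.2778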